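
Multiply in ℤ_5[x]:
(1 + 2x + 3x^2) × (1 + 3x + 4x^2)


Expand and collect like terms; reduce coefficients mod 5:
x^0: 1·1 = 1 ≡ 1 (mod 5)
x^1: 1·3 + 2·1 = 5 ≡ 0 (mod 5)
x^2: 1·4 + 2·3 + 3·1 = 13 ≡ 3 (mod 5)
x^3: 2·4 + 3·3 = 17 ≡ 2 (mod 5)
x^4: 3·4 = 12 ≡ 2 (mod 5)
Result: 1 + 3x^2 + 2x^3 + 2x^4

f · g = 1 + 3x^2 + 2x^3 + 2x^4


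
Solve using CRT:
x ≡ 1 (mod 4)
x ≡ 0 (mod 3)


m₁ = 4, m₂ = 3, gcd = 1, so CRT applies. M = m₁·m₂ = 12
Let M₁ = M/m₁ = 3, M₂ = M/m₂ = 4
Find y₁ ≡ M₁⁻¹ (mod m₁): 3⁻¹ ≡ 3 (mod 4)
Find y₂ ≡ M₂⁻¹ (mod m₂): 4⁻¹ ≡ 1 (mod 3)
x = a₁·M₁·y₁ + a₂·M₂·y₂ = 1·3·3 + 0·4·1 = 9
Reduce mod 12: x ≡ 9
Check: 9 mod 4 = 1 ✓, 9 mod 3 = 0 ✓

x ≡ 9 (mod 12)


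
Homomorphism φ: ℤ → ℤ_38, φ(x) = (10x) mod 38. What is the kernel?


Kernel = preimage of identity
ker(φ) = {x ∈ ℤ : 10x ≡ 0 (mod 38)}. gcd(10,38) = 2, so 10x ≡ 0 (mod 38) ⟺ x ≡ 0 (mod 38/2 = 19). Hence ker(φ) = 19ℤ

ker(φ) = 19ℤ


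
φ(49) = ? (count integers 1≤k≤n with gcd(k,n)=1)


Factor n: 49 = 7^2
φ(n) = n · ∏(1 - 1/p) over distinct primes p | n
φ(49) = 49 · (1 - 1/7) = 42

φ(49) = 42


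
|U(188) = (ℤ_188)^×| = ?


U(n) is the group of units mod n; |U(n)| = φ(n)
|U(188)| = φ(188) = 92

|U(188) = (ℤ_188)^×| = 92


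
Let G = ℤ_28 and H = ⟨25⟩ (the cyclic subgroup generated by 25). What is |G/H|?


|⟨25⟩| = n / gcd(25, 28) = 28 / 1 = 28
H is normal (ℤ_28 is abelian).
|G/H| = |G| / |H| = 28 / 28 = 1

|G/H| = 1


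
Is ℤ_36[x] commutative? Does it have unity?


ℤ_36 has zero divisors (2·18 ≡ 0), and these lift to constant zero divisors in ℤ_36[x]; so not an integral domain
Commutative: Yes
Integral domain: No
Has unity: Yes

ℤ_36[x]: Commutative=Yes, Unity=Yes


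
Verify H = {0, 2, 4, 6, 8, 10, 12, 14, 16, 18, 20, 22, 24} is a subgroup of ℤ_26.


Subgroup test for H = {0, 2, 4, 6, 8, 10, 12, 14, 16, 18, 20, 22, 24} in (ℤ_26, +):
(1) 0 ∈ H? Yes
(2) Closure: for all a,b ∈ H, (a+b) mod 26 ∈ H? Yes
(3) Inverses: for all a ∈ H, -a mod 26 ∈ H? Yes

Yes, H is a subgroup of ℤ_26


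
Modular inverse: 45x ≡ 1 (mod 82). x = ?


Use the extended Euclidean algorithm to write 1 = 45·s + 82·t; then s mod 82 is the inverse.
Euclidean algorithm:
  45 = 0·82 + 45
  82 = 1·45 + 37
  45 = 1·37 + 8
  37 = 4·8 + 5
  8 = 1·5 + 3
  5 = 1·3 + 2
  3 = 1·2 + 1
  2 = 2·1 + 0
gcd(45,82) = 1
Back-substitution gives: 45·(31) + 82·(-17) = 1
So 45⁻¹ ≡ 31 ≡ 31 (mod 82)
Check: 45 × 31 = 1395 ≡ 1 (mod 82) ✓

45⁻¹ ≡ 31 (mod 82)


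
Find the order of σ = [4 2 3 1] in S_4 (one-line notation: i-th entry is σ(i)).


Cycle decomposition: (1 4)
Cycle lengths: 2
Order = lcm(2) = 2

ord(σ) = 2


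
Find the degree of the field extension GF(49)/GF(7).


GF(49) = GF(7^2), so the extension degree is 2

[GF(49)/GF(7)] = 2


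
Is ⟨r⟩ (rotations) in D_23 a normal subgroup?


H = ⟨r⟩ (rotations) in D_23
The rotation subgroup ⟨r⟩ has index 2 in D_23, so it is normal

Yes, normal subgroup


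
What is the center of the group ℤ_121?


Z(G) = {g ∈ G | gx = xg for all x ∈ G}
ℤ_121 is abelian, so Z(G) = G

Z(ℤ_121) = ℤ_121


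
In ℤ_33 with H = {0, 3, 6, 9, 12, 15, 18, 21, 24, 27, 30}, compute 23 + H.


23 + H = {23 + h (mod 33) : h ∈ H}
23+0=23, 23+3=26, 23+6=29, 23+9=32, 23+12=2, 23+15=5, 23+18=8, 23+21=11, 23+24=14, 23+27=17, 23+30=20
23 + H = {2, 5, 8, 11, 14, 17, 20, 23, 26, 29, 32} = 2 + H

23 + H = {2, 5, 8, 11, 14, 17, 20, 23, 26, 29, 32}


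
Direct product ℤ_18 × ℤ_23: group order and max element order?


|ℤ_18 × ℤ_23| = 18 × 23 = 414
Max element order = lcm(18,23) = 414
Cyclic? Yes (gcd=1)

|ℤ_18×ℤ_23| = 414, max element order = 414


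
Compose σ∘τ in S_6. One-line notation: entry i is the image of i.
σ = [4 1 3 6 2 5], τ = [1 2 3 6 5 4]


σ∘τ: apply τ first, then σ
1 →τ 1 →σ 4
2 →τ 2 →σ 1
3 →τ 3 →σ 3
4 →τ 6 →σ 5
5 →τ 5 →σ 2
6 →τ 4 →σ 6

σ∘τ = [4 1 3 5 2 6]


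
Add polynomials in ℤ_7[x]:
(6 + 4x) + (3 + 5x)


Add coefficients mod 7:
x^0: 6 + 3 = 2 (mod 7)
x^1: 4 + 5 = 2 (mod 7)
Result: 2 + 2x

f + g = 2 + 2x


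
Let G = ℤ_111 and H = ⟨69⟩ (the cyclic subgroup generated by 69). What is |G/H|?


|⟨69⟩| = n / gcd(69, 111) = 111 / 3 = 37
H is normal (ℤ_111 is abelian).
|G/H| = |G| / |H| = 111 / 37 = 3

|G/H| = 3


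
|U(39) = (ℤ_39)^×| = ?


U(n) is the group of units mod n; |U(n)| = φ(n)
|U(39)| = φ(39) = 24

|U(39) = (ℤ_39)^×| = 24


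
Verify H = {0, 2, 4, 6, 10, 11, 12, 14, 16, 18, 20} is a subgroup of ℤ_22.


Subgroup test for H = {0, 2, 4, 6, 10, 11, 12, 14, 16, 18, 20} in (ℤ_22, +):
(1) 0 ∈ H? Yes
(2) Closure: for all a,b ∈ H, (a+b) mod 22 ∈ H? No  [counterexample: 2 + 6 = 8 ∉ H]
(3) Inverses: for all a ∈ H, -a mod 22 ∈ H? No

No, H is not a subgroup of ℤ_22


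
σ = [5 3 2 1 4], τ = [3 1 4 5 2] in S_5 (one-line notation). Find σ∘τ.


σ∘τ: apply τ first, then σ
1 →τ 3 →σ 2
2 →τ 1 →σ 5
3 →τ 4 →σ 1
4 →τ 5 →σ 4
5 →τ 2 →σ 3

σ∘τ = [2 5 1 4 3]


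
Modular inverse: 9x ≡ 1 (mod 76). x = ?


Use the extended Euclidean algorithm to write 1 = 9·s + 76·t; then s mod 76 is the inverse.
Euclidean algorithm:
  9 = 0·76 + 9
  76 = 8·9 + 4
  9 = 2·4 + 1
  4 = 4·1 + 0
gcd(9,76) = 1
Back-substitution gives: 9·(17) + 76·(-2) = 1
So 9⁻¹ ≡ 17 ≡ 17 (mod 76)
Check: 9 × 17 = 153 ≡ 1 (mod 76) ✓

9⁻¹ ≡ 17 (mod 76)


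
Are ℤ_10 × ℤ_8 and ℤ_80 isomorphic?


Comparing ℤ_10 × ℤ_8 and ℤ_80:
gcd(10,8) = 2 ≠ 1. Max element order in ℤ_10×ℤ_8 is lcm(10,8) = 40 < 80, so it has no element of order 80

No, ℤ_10 × ℤ_8 ≇ ℤ_80


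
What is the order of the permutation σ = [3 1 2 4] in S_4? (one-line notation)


Cycle decomposition: (1 3 2)
Cycle lengths: 3
Order = lcm(3) = 3

ord(σ) = 3


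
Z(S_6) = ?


Z(G) = {g ∈ G | gx = xg for all x ∈ G}
S_n is non-abelian for n ≥ 3; Z(S_6) is trivial

Z(S_6) = {e}


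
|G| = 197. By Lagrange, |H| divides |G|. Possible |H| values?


Lagrange's theorem: |H| divides |G|
|G| = 197
Divisors of 197: 1, 197

Possible subgroup orders: {1, 197}


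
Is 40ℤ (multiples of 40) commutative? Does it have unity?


40ℤ is a commutative ring under +,× but has no multiplicative identity (1 ∉ 40ℤ); it has no zero divisors, but without unity it is not an integral domain
Commutative: Yes
Integral domain: No
Has unity: No

40ℤ (multiples of 40): Commutative=Yes, Unity=No


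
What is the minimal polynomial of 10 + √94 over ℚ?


Let α = 10 + √94. Then α - 10 = √94, so (α - 10)² = 94, giving α² - 20α + 6 = 0. Degree 2 and α ∉ ℚ, so this is the minimal polynomial.

Minimal polynomial: x² - 20x + 6


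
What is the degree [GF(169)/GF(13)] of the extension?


GF(169) = GF(13^2), so the extension degree is 2

[GF(169)/GF(13)] = 2


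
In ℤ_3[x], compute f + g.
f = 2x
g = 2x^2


Add coefficients mod 3:
x^0: 0 + 0 = 0 (mod 3)
x^1: 2 + 0 = 2 (mod 3)
x^2: 0 + 2 = 2 (mod 3)
Result: 2x + 2x^2

f + g = 2x + 2x^2


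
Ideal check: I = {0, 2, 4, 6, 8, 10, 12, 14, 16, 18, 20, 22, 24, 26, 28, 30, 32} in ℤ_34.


Check ideal conditions for I = {0, 2, 4, 6, 8, 10, 12, 14, 16, 18, 20, 22, 24, 26, 28, 30, 32} in ℤ_34:
(1) I is an additive subgroup? Yes
(2) For r ∈ ℤ_34 and a ∈ I: r·a ∈ I? Yes

Yes, I is an ideal of ℤ_34


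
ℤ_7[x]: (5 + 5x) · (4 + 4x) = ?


Expand and collect like terms; reduce coefficients mod 7:
x^0: 5·4 = 20 ≡ 6 (mod 7)
x^1: 5·4 + 5·4 = 40 ≡ 5 (mod 7)
x^2: 5·4 = 20 ≡ 6 (mod 7)
Result: 6 + 5x + 6x^2

f · g = 6 + 5x + 6x^2


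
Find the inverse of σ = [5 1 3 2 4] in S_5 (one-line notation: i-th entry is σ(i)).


To find σ⁻¹, swap domain and range:
σ(1) = 5 → σ⁻¹(5) = 1
σ(2) = 1 → σ⁻¹(1) = 2
σ(3) = 3 → σ⁻¹(3) = 3
σ(4) = 2 → σ⁻¹(2) = 4
σ(5) = 4 → σ⁻¹(4) = 5

σ⁻¹ = [2 4 3 5 1]


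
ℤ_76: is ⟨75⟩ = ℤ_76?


g generates ℤ_n iff gcd(g, n) = 1
gcd(75, 76) = 1
Since gcd = 1, 75 is a generator.

Yes, 75 generates ℤ_76


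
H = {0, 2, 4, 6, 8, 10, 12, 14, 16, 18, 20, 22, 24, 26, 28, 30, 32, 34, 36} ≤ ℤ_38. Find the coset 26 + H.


26 + H = {26 + h (mod 38) : h ∈ H}
26+0=26, 26+2=28, 26+4=30, 26+6=32, 26+8=34, 26+10=36, 26+12=0, 26+14=2, 26+16=4, 26+18=6, 26+20=8, 26+22=10, 26+24=12, 26+26=14, 26+28=16, 26+30=18, 26+32=20, 26+34=22, 26+36=24
26 + H = {0, 2, 4, 6, 8, 10, 12, 14, 16, 18, 20, 22, 24, 26, 28, 30, 32, 34, 36} = 0 + H

26 + H = {0, 2, 4, 6, 8, 10, 12, 14, 16, 18, 20, 22, 24, 26, 28, 30, 32, 34, 36}


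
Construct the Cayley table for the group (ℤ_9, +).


Elements: {0, 1, 2, 3, 4, 5, 6, 7, 8}
Operation: addition mod 9
Entry (a, b) = (a + b) mod 9

Cayley table:
  | 0 | 1 | 2 | 3 | 4 | 5 | 6 | 7 | 8
0 | 0 | 1 | 2 | 3 | 4 | 5 | 6 | 7 | 8
1 | 1 | 2 | 3 | 4 | 5 | 6 | 7 | 8 | 0
2 | 2 | 3 | 4 | 5 | 6 | 7 | 8 | 0 | 1
3 | 3 | 4 | 5 | 6 | 7 | 8 | 0 | 1 | 2
4 | 4 | 5 | 6 | 7 | 8 | 0 | 1 | 2 | 3
5 | 5 | 6 | 7 | 8 | 0 | 1 | 2 | 3 | 4
6 | 6 | 7 | 8 | 0 | 1 | 2 | 3 | 4 | 5
7 | 7 | 8 | 0 | 1 | 2 | 3 | 4 | 5 | 6
8 | 8 | 0 | 1 | 2 | 3 | 4 | 5 | 6 | 7


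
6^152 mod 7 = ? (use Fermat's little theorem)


Fermat's little theorem: if p is prime and gcd(a,p)=1, then a^(p-1) ≡ 1 (mod p)
p = 7 is prime, gcd(6,7) = 1
Reduce exponent: 152 mod 6 = 2
So 6^152 ≡ 6^2 (mod 7)
6^2 mod 7 = 1

6^152 ≡ 1 (mod 7)


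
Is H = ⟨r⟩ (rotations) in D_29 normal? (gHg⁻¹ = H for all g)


H = ⟨r⟩ (rotations) in D_29
The rotation subgroup ⟨r⟩ has index 2 in D_29, so it is normal

Yes, normal subgroup


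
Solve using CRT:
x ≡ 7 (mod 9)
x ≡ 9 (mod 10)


m₁ = 9, m₂ = 10, gcd = 1, so CRT applies. M = m₁·m₂ = 90
Let M₁ = M/m₁ = 10, M₂ = M/m₂ = 9
Find y₁ ≡ M₁⁻¹ (mod m₁): 10⁻¹ ≡ 1 (mod 9)
Find y₂ ≡ M₂⁻¹ (mod m₂): 9⁻¹ ≡ 9 (mod 10)
x = a₁·M₁·y₁ + a₂·M₂·y₂ = 7·10·1 + 9·9·9 = 799
Reduce mod 90: x ≡ 79
Check: 79 mod 9 = 7 ✓, 79 mod 10 = 9 ✓

x ≡ 79 (mod 90)


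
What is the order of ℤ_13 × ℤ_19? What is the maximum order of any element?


|ℤ_13 × ℤ_19| = 13 × 19 = 247
Max element order = lcm(13,19) = 247
Cyclic? Yes (gcd=1)

|ℤ_13×ℤ_19| = 247, max element order = 247


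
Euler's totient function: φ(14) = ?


φ(n) = count of k ∈ {1,...,n} with gcd(k,n)=1
Coprimes to 14: {1, 3, 5, 9, 11, 13}
Count: 6

φ(14) = 6


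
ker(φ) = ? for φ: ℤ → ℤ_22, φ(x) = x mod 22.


Kernel = preimage of identity
ker(φ) = {x ∈ ℤ : x ≡ 0 (mod 22)} = 22ℤ = {0, ±22, ±44, ...}

ker(φ) = 22ℤ


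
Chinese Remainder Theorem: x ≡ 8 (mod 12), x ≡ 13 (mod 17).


m₁ = 12, m₂ = 17, gcd = 1, so CRT applies. M = m₁·m₂ = 204
Let M₁ = M/m₁ = 17, M₂ = M/m₂ = 12
Find y₁ ≡ M₁⁻¹ (mod m₁): 17⁻¹ ≡ 5 (mod 12)
Find y₂ ≡ M₂⁻¹ (mod m₂): 12⁻¹ ≡ 10 (mod 17)
x = a₁·M₁·y₁ + a₂·M₂·y₂ = 8·17·5 + 13·12·10 = 2240
Reduce mod 204: x ≡ 200
Check: 200 mod 12 = 8 ✓, 200 mod 17 = 13 ✓

x ≡ 200 (mod 204)


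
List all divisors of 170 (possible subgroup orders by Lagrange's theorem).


Lagrange's theorem: |H| divides |G|
|G| = 170
Divisors of 170: 1, 2, 5, 10, 17, 34, 85, 170

Possible subgroup orders: {1, 2, 5, 10, 17, 34, 85, 170}


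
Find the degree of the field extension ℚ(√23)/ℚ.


√23 has minimal polynomial x² - 23 (irreducible over ℚ since 23 is squarefree)

[ℚ(√23)/ℚ] = 2


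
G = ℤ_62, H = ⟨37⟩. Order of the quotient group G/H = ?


|⟨37⟩| = n / gcd(37, 62) = 62 / 1 = 62
H is normal (ℤ_62 is abelian).
|G/H| = |G| / |H| = 62 / 62 = 1

|G/H| = 1


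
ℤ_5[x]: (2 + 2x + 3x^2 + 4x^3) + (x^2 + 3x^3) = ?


Add coefficients mod 5:
x^0: 2 + 0 = 2 (mod 5)
x^1: 2 + 0 = 2 (mod 5)
x^2: 3 + 1 = 4 (mod 5)
x^3: 4 + 3 = 2 (mod 5)
Result: 2 + 2x + 4x^2 + 2x^3

f + g = 2 + 2x + 4x^2 + 2x^3


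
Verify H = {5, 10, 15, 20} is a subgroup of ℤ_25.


Subgroup test for H = {5, 10, 15, 20} in (ℤ_25, +):
(1) 0 ∈ H? No
(2) Closure: for all a,b ∈ H, (a+b) mod 25 ∈ H? No  [counterexample: 5 + 20 = 0 ∉ H]
(3) Inverses: for all a ∈ H, -a mod 25 ∈ H? Yes

No, H is not a subgroup of ℤ_25


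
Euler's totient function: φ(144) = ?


Factor n: 144 = 2^4 × 3^2
φ(n) = n · ∏(1 - 1/p) over distinct primes p | n
φ(144) = 144 · (1 - 1/2) · (1 - 1/3) = 48

φ(144) = 48


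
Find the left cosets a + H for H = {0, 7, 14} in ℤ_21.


H = {0, 7, 14}, |H| = 3
Number of cosets = |G|/|H| = 21/3 = 7
0 + H = {0, 7, 14}
1 + H = {1, 8, 15}
2 + H = {2, 9, 16}
3 + H = {3, 10, 17}
4 + H = {4, 11, 18}
5 + H = {5, 12, 19}
6 + H = {6, 13, 20}

Cosets: 0+H={0,7,14}; 1+H={1,8,15}; 2+H={2,9,16}; 3+H={3,10,17}; 4+H={4,11,18}; 5+H={5,12,19}; 6+H={6,13,20}


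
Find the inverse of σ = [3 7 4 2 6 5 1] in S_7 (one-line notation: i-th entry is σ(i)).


To find σ⁻¹, swap domain and range:
σ(1) = 3 → σ⁻¹(3) = 1
σ(2) = 7 → σ⁻¹(7) = 2
σ(3) = 4 → σ⁻¹(4) = 3
σ(4) = 2 → σ⁻¹(2) = 4
σ(5) = 6 → σ⁻¹(6) = 5
σ(6) = 5 → σ⁻¹(5) = 6
σ(7) = 1 → σ⁻¹(1) = 7

σ⁻¹ = [7 4 1 3 6 5 2]


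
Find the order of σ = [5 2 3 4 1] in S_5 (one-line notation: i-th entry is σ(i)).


Cycle decomposition: (1 5)
Cycle lengths: 2
Order = lcm(2) = 2

ord(σ) = 2


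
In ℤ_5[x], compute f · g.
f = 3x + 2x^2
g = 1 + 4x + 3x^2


Expand and collect like terms; reduce coefficients mod 5:
x^0: 0·1 = 0 ≡ 0 (mod 5)
x^1: 0·4 + 3·1 = 3 ≡ 3 (mod 5)
x^2: 0·3 + 3·4 + 2·1 = 14 ≡ 4 (mod 5)
x^3: 3·3 + 2·4 = 17 ≡ 2 (mod 5)
x^4: 2·3 = 6 ≡ 1 (mod 5)
Result: 3x + 4x^2 + 2x^3 + x^4

f · g = 3x + 4x^2 + 2x^3 + x^4


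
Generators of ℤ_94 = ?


g generates ℤ_n iff gcd(g,n) = 1
Prime factors of 94: 2, 47
Generators are g ∈ {1,...,93} not divisible by any of these primes.
Generators: {1, 3, 5, 7, 9, 11, 13, 15, 17, 19, 21, 23, 25, 27, 29, 31, 33, 35, 37, 39, 41, 43, 45, 49, 51, 53, 55, 57, 59, 61, 63, 65, 67, 69, 71, 73, 75, 77, 79, 81, 83, 85, 87, 89, 91, 93}
Number of generators = φ(94) = 46

Generators of ℤ_94 = {1, 3, 5, 7, 9, 11, 13, 15, 17, 19, 21, 23, 25, 27, 29, 31, 33, 35, 37, 39, 41, 43, 45, 49, 51, 53, 55, 57, 59, 61, 63, 65, 67, 69, 71, 73, 75, 77, 79, 81, 83, 85, 87, 89, 91, 93}


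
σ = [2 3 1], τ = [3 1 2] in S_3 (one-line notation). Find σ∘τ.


σ∘τ: apply τ first, then σ
1 →τ 3 →σ 1
2 →τ 1 →σ 2
3 →τ 2 →σ 3

σ∘τ = [1 2 3]


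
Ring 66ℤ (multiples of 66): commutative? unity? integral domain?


66ℤ is a commutative ring under +,× but has no multiplicative identity (1 ∉ 66ℤ); it has no zero divisors, but without unity it is not an integral domain
Commutative: Yes
Integral domain: No
Has unity: No

66ℤ (multiples of 66): Commutative=Yes, Unity=No


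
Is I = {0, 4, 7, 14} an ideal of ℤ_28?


Check ideal conditions for I = {0, 4, 7, 14} in ℤ_28:
(1) I is an additive subgroup? No
(2) For r ∈ ℤ_28 and a ∈ I: r·a ∈ I? No  [counterexample: r=2, a=4, r·a mod 28 = 8 ∉ I]

No, I is not an ideal of ℤ_28


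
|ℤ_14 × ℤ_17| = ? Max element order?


|ℤ_14 × ℤ_17| = 14 × 17 = 238
Max element order = lcm(14,17) = 238
Cyclic? Yes (gcd=1)

|ℤ_14×ℤ_17| = 238, max element order = 238


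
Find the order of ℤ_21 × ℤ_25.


|A × B| = |A| · |B|
|ℤ_21 × ℤ_25| = 21 × 25 = 525

|ℤ_21 × ℤ_25| = 525


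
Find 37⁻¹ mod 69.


Use the extended Euclidean algorithm to write 1 = 37·s + 69·t; then s mod 69 is the inverse.
Euclidean algorithm:
  37 = 0·69 + 37
  69 = 1·37 + 32
  37 = 1·32 + 5
  32 = 6·5 + 2
  5 = 2·2 + 1
  2 = 2·1 + 0
gcd(37,69) = 1
Back-substitution gives: 37·(28) + 69·(-15) = 1
So 37⁻¹ ≡ 28 ≡ 28 (mod 69)
Check: 37 × 28 = 1036 ≡ 1 (mod 69) ✓

37⁻¹ ≡ 28 (mod 69)


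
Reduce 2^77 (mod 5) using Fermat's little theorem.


Fermat's little theorem: if p is prime and gcd(a,p)=1, then a^(p-1) ≡ 1 (mod p)
p = 5 is prime, gcd(2,5) = 1
Reduce exponent: 77 mod 4 = 1
So 2^77 ≡ 2^1 (mod 5)
2^1 mod 5 = 2

2^77 ≡ 2 (mod 5)


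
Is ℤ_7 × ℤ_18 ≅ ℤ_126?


Comparing ℤ_7 × ℤ_18 and ℤ_126:
gcd(7,18) = 1, so ℤ_7 × ℤ_18 ≅ ℤ_126 (CRT)

Yes, ℤ_7 × ℤ_18 ≅ ℤ_126


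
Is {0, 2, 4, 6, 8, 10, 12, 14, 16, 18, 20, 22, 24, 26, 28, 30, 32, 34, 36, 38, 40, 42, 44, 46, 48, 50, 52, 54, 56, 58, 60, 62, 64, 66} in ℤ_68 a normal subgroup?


H = {0, 2, 4, 6, 8, 10, 12, 14, 16, 18, 20, 22, 24, 26, 28, 30, 32, 34, 36, 38, 40, 42, 44, 46, 48, 50, 52, 54, 56, 58, 60, 62, 64, 66} in ℤ_68
ℤ_68 is abelian; every subgroup of an abelian group is normal

Yes, normal subgroup


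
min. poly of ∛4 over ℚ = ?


∛4 satisfies x³ - 4 = 0, irreducible over ℚ (no rational root; 4 is not a perfect cube)

Minimal polynomial: x³ - 4


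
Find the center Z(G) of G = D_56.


Z(G) = {g ∈ G | gx = xg for all x ∈ G}
For even n, Z(D_n) = {e, r^(n/2)}: the 180° rotation r^28 commutes with every reflection and rotation

Z(D_56) = {e, r^28}


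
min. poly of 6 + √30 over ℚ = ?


Let α = 6 + √30. Then α - 6 = √30, so (α - 6)² = 30, giving α² - 12α + 6 = 0. Degree 2 and α ∉ ℚ, so this is the minimal polynomial.

Minimal polynomial: x² - 12x + 6


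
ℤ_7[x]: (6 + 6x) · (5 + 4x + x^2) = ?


Expand and collect like terms; reduce coefficients mod 7:
x^0: 6·5 = 30 ≡ 2 (mod 7)
x^1: 6·4 + 6·5 = 54 ≡ 5 (mod 7)
x^2: 6·1 + 6·4 = 30 ≡ 2 (mod 7)
x^3: 6·1 = 6 ≡ 6 (mod 7)
Result: 2 + 5x + 2x^2 + 6x^3

f · g = 2 + 5x + 2x^2 + 6x^3


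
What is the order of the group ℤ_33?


ℤ_n has n elements.

|ℤ_33| = 33


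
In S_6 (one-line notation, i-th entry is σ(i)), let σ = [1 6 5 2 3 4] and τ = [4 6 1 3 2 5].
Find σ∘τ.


σ∘τ: apply τ first, then σ
1 →τ 4 →σ 2
2 →τ 6 →σ 4
3 →τ 1 →σ 1
4 →τ 3 →σ 5
5 →τ 2 →σ 6
6 →τ 5 →σ 3

σ∘τ = [2 4 1 5 6 3]


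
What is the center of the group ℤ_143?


Z(G) = {g ∈ G | gx = xg for all x ∈ G}
ℤ_143 is abelian, so Z(G) = G

Z(ℤ_143) = ℤ_143


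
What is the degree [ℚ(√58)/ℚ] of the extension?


√58 has minimal polynomial x² - 58 (irreducible over ℚ since 58 is squarefree)

[ℚ(√58)/ℚ] = 2


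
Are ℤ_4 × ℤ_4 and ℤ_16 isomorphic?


Comparing ℤ_4 × ℤ_4 and ℤ_16:
gcd(4,4) = 4 ≠ 1. Max element order in ℤ_4×ℤ_4 is lcm(4,4) = 4 < 16, so it has no element of order 16

No, ℤ_4 × ℤ_4 ≇ ℤ_16


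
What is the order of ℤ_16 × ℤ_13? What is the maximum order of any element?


|ℤ_16 × ℤ_13| = 16 × 13 = 208
Max element order = lcm(16,13) = 208
Cyclic? Yes (gcd=1)

|ℤ_16×ℤ_13| = 208, max element order = 208


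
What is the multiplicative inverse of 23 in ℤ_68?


Use the extended Euclidean algorithm to write 1 = 23·s + 68·t; then s mod 68 is the inverse.
Euclidean algorithm:
  23 = 0·68 + 23
  68 = 2·23 + 22
  23 = 1·22 + 1
  22 = 22·1 + 0
gcd(23,68) = 1
Back-substitution gives: 23·(3) + 68·(-1) = 1
So 23⁻¹ ≡ 3 ≡ 3 (mod 68)
Check: 23 × 3 = 69 ≡ 1 (mod 68) ✓

23⁻¹ ≡ 3 (mod 68)


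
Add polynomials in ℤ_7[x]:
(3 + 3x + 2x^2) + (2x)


Add coefficients mod 7:
x^0: 3 + 0 = 3 (mod 7)
x^1: 3 + 2 = 5 (mod 7)
x^2: 2 + 0 = 2 (mod 7)
Result: 3 + 5x + 2x^2

f + g = 3 + 5x + 2x^2


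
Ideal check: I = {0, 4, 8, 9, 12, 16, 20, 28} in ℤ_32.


Check ideal conditions for I = {0, 4, 8, 9, 12, 16, 20, 28} in ℤ_32:
(1) I is an additive subgroup? No
(2) For r ∈ ℤ_32 and a ∈ I: r·a ∈ I? No  [counterexample: r=2, a=9, r·a mod 32 = 18 ∉ I]

No, I is not an ideal of ℤ_32


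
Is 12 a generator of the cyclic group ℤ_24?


g generates ℤ_n iff gcd(g, n) = 1
gcd(12, 24) = 12
Since gcd = 12 ≠ 1, ⟨12⟩ has order 2 < 24, so 12 is not a generator.

No, 12 does not generate ℤ_24


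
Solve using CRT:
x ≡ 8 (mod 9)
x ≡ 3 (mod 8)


m₁ = 9, m₂ = 8, gcd = 1, so CRT applies. M = m₁·m₂ = 72
Let M₁ = M/m₁ = 8, M₂ = M/m₂ = 9
Find y₁ ≡ M₁⁻¹ (mod m₁): 8⁻¹ ≡ 8 (mod 9)
Find y₂ ≡ M₂⁻¹ (mod m₂): 9⁻¹ ≡ 1 (mod 8)
x = a₁·M₁·y₁ + a₂·M₂·y₂ = 8·8·8 + 3·9·1 = 539
Reduce mod 72: x ≡ 35
Check: 35 mod 9 = 8 ✓, 35 mod 8 = 3 ✓

x ≡ 35 (mod 72)


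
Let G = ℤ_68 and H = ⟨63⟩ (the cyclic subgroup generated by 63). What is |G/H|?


|⟨63⟩| = n / gcd(63, 68) = 68 / 1 = 68
H is normal (ℤ_68 is abelian).
|G/H| = |G| / |H| = 68 / 68 = 1

|G/H| = 1


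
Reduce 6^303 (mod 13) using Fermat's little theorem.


Fermat's little theorem: if p is prime and gcd(a,p)=1, then a^(p-1) ≡ 1 (mod p)
p = 13 is prime, gcd(6,13) = 1
Reduce exponent: 303 mod 12 = 3
So 6^303 ≡ 6^3 (mod 13)
6^3 mod 13 = 8

6^303 ≡ 8 (mod 13)


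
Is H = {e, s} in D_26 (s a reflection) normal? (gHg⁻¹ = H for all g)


H = {e, s} in D_26 (s a reflection)
r·s·r⁻¹ = sr⁻² ≠ s for n ≥ 3, so {e, s} is not closed under conjugation

No, not a normal subgroup


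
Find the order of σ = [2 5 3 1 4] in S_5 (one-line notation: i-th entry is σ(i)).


Cycle decomposition: (1 2 5 4)
Cycle lengths: 4
Order = lcm(4) = 4

ord(σ) = 4


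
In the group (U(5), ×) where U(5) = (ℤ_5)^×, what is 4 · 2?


Operation: multiplication mod 5
4 · 2 = (a × b) mod 5 with a = 4, b = 2

4 · 2 = 3


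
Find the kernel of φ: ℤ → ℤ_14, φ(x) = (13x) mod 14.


Kernel = preimage of identity
ker(φ) = {x ∈ ℤ : 13x ≡ 0 (mod 14)}. gcd(13,14) = 1, so 13x ≡ 0 (mod 14) ⟺ x ≡ 0 (mod 14/1 = 14). Hence ker(φ) = 14ℤ

ker(φ) = 14ℤ


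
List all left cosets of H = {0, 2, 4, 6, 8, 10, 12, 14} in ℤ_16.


H = {0, 2, 4, 6, 8, 10, 12, 14}, |H| = 8
Number of cosets = |G|/|H| = 16/8 = 2
0 + H = {0, 2, 4, 6, 8, 10, 12, 14}
1 + H = {1, 3, 5, 7, 9, 11, 13, 15}

Cosets: 0+H={0,2,4,6,8,10,12,14}; 1+H={1,3,5,7,9,11,13,15}


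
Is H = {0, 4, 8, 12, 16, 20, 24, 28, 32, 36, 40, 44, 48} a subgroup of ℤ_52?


Subgroup test for H = {0, 4, 8, 12, 16, 20, 24, 28, 32, 36, 40, 44, 48} in (ℤ_52, +):
(1) 0 ∈ H? Yes
(2) Closure: for all a,b ∈ H, (a+b) mod 52 ∈ H? Yes
(3) Inverses: for all a ∈ H, -a mod 52 ∈ H? Yes

Yes, H is a subgroup of ℤ_52


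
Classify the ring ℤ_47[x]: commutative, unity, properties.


ℤ_47 is a field (n prime), so ℤ_47[x] is a commutative integral domain with unity
Commutative: Yes
Integral domain: Yes
Has unity: Yes

ℤ_47[x]: Commutative=Yes, Unity=Yes


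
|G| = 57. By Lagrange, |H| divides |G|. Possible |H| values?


Lagrange's theorem: |H| divides |G|
|G| = 57
Divisors of 57: 1, 3, 19, 57

Possible subgroup orders: {1, 3, 19, 57}


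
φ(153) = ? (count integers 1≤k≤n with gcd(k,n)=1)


Factor n: 153 = 3^2 × 17
φ(n) = n · ∏(1 - 1/p) over distinct primes p | n
φ(153) = 153 · (1 - 1/3) · (1 - 1/17) = 96

φ(153) = 96


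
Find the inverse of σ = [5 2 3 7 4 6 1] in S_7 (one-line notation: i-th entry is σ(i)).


To find σ⁻¹, swap domain and range:
σ(1) = 5 → σ⁻¹(5) = 1
σ(2) = 2 → σ⁻¹(2) = 2
σ(3) = 3 → σ⁻¹(3) = 3
σ(4) = 7 → σ⁻¹(7) = 4
σ(5) = 4 → σ⁻¹(4) = 5
σ(6) = 6 → σ⁻¹(6) = 6
σ(7) = 1 → σ⁻¹(1) = 7

σ⁻¹ = [7 2 3 5 1 6 4]


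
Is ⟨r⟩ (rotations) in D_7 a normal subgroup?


H = ⟨r⟩ (rotations) in D_7
The rotation subgroup ⟨r⟩ has index 2 in D_7, so it is normal

Yes, normal subgroup


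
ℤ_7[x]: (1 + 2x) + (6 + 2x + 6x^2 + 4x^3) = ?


Add coefficients mod 7:
x^0: 1 + 6 = 0 (mod 7)
x^1: 2 + 2 = 4 (mod 7)
x^2: 0 + 6 = 6 (mod 7)
x^3: 0 + 4 = 4 (mod 7)
Result: 4x + 6x^2 + 4x^3

f + g = 4x + 6x^2 + 4x^3


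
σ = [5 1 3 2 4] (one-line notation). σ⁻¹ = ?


To find σ⁻¹, swap domain and range:
σ(1) = 5 → σ⁻¹(5) = 1
σ(2) = 1 → σ⁻¹(1) = 2
σ(3) = 3 → σ⁻¹(3) = 3
σ(4) = 2 → σ⁻¹(2) = 4
σ(5) = 4 → σ⁻¹(4) = 5

σ⁻¹ = [2 4 3 5 1]


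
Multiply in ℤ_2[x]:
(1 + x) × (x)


Expand and collect like terms; reduce coefficients mod 2:
x^0: 1·0 = 0 ≡ 0 (mod 2)
x^1: 1·1 + 1·0 = 1 ≡ 1 (mod 2)
x^2: 1·1 = 1 ≡ 1 (mod 2)
Result: x + x^2

f · g = x + x^2


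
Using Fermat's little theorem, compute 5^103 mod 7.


Fermat's little theorem: if p is prime and gcd(a,p)=1, then a^(p-1) ≡ 1 (mod p)
p = 7 is prime, gcd(5,7) = 1
Reduce exponent: 103 mod 6 = 1
So 5^103 ≡ 5^1 (mod 7)
5^1 mod 7 = 5

5^103 ≡ 5 (mod 7)


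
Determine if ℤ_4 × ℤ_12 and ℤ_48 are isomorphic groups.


Comparing ℤ_4 × ℤ_12 and ℤ_48:
gcd(4,12) = 4 ≠ 1. Max element order in ℤ_4×ℤ_12 is lcm(4,12) = 12 < 48, so it has no element of order 48

No, ℤ_4 × ℤ_12 ≇ ℤ_48


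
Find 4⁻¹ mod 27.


Use the extended Euclidean algorithm to write 1 = 4·s + 27·t; then s mod 27 is the inverse.
Euclidean algorithm:
  4 = 0·27 + 4
  27 = 6·4 + 3
  4 = 1·3 + 1
  3 = 3·1 + 0
gcd(4,27) = 1
Back-substitution gives: 4·(7) + 27·(-1) = 1
So 4⁻¹ ≡ 7 ≡ 7 (mod 27)
Check: 4 × 7 = 28 ≡ 1 (mod 27) ✓

4⁻¹ ≡ 7 (mod 27)


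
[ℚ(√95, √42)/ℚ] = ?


[ℚ(√95,√42):ℚ] = [ℚ(√95,√42):ℚ(√95)]·[ℚ(√95):ℚ] = 2·2 = 4

[ℚ(√95, √42)/ℚ] = 4


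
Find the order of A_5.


|A_n| = n!/2 (even permutations)
|A_5| = 5!/2 = 120/2 = 60

|A_5| = 60


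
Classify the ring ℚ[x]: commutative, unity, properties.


Polynomial ring over ℚ (an integral domain) is a commutative integral domain with unity 1
Commutative: Yes
Integral domain: Yes
Has unity: Yes

ℚ[x]: Commutative=Yes, Unity=Yes


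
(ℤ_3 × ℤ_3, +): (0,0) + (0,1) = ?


Operation: componentwise addition mod (3, 3)
(0,0) + (0,1) = ((a₁+b₁) mod 3, (a₂+b₂) mod 3) with a = (0,0), b = (0,1)

(0,0) + (0,1) = (0,1)


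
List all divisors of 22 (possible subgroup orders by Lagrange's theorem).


Lagrange's theorem: |H| divides |G|
|G| = 22
Divisors of 22: 1, 2, 11, 22

Possible subgroup orders: {1, 2, 11, 22}


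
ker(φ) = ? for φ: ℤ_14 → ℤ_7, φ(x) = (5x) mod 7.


Kernel = preimage of identity
ker(φ) = {x ∈ ℤ_14 : 5x ≡ 0 (mod 7)}. Since 7 | 14, φ is well-defined. The kernel is the cyclic subgroup ⟨7⟩ of ℤ_14 (order 2), i.e. {0, 7}

ker(φ) = {0, 7}


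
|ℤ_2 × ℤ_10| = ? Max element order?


|ℤ_2 × ℤ_10| = 2 × 10 = 20
Max element order = lcm(2,10) = 10
Cyclic? No (gcd=2)

|ℤ_2×ℤ_10| = 20, max element order = 10


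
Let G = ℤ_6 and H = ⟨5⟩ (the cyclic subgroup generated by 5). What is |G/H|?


|⟨5⟩| = n / gcd(5, 6) = 6 / 1 = 6
H is normal (ℤ_6 is abelian).
|G/H| = |G| / |H| = 6 / 6 = 1

|G/H| = 1


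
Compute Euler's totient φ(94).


Factor n: 94 = 2 × 47
φ(n) = n · ∏(1 - 1/p) over distinct primes p | n
φ(94) = 94 · (1 - 1/2) · (1 - 1/47) = 46

φ(94) = 46


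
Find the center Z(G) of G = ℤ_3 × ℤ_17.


Z(G) = {g ∈ G | gx = xg for all x ∈ G}
Direct product of abelian groups is abelian, so Z(G) = G

Z(ℤ_3 × ℤ_17) = ℤ_3 × ℤ_17


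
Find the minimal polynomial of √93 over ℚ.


√93 satisfies x² - 93 = 0, irreducible over ℚ since 93 is squarefree

Minimal polynomial: x² - 93


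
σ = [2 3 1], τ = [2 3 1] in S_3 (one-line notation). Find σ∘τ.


σ∘τ: apply τ first, then σ
1 →τ 2 →σ 3
2 →τ 3 →σ 1
3 →τ 1 →σ 2

σ∘τ = [3 1 2]


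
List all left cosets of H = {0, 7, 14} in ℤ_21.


H = {0, 7, 14}, |H| = 3
Number of cosets = |G|/|H| = 21/3 = 7
0 + H = {0, 7, 14}
1 + H = {1, 8, 15}
2 + H = {2, 9, 16}
3 + H = {3, 10, 17}
4 + H = {4, 11, 18}
5 + H = {5, 12, 19}
6 + H = {6, 13, 20}

Cosets: 0+H={0,7,14}; 1+H={1,8,15}; 2+H={2,9,16}; 3+H={3,10,17}; 4+H={4,11,18}; 5+H={5,12,19}; 6+H={6,13,20}


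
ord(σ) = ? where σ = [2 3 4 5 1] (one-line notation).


Cycle decomposition: (1 2 3 4 5)
Cycle lengths: 5
Order = lcm(5) = 5

ord(σ) = 5


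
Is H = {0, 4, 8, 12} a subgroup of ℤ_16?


Subgroup test for H = {0, 4, 8, 12} in (ℤ_16, +):
(1) 0 ∈ H? Yes
(2) Closure: for all a,b ∈ H, (a+b) mod 16 ∈ H? Yes
(3) Inverses: for all a ∈ H, -a mod 16 ∈ H? Yes

Yes, H is a subgroup of ℤ_16


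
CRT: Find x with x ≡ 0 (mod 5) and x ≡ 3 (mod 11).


m₁ = 5, m₂ = 11, gcd = 1, so CRT applies. M = m₁·m₂ = 55
Let M₁ = M/m₁ = 11, M₂ = M/m₂ = 5
Find y₁ ≡ M₁⁻¹ (mod m₁): 11⁻¹ ≡ 1 (mod 5)
Find y₂ ≡ M₂⁻¹ (mod m₂): 5⁻¹ ≡ 9 (mod 11)
x = a₁·M₁·y₁ + a₂·M₂·y₂ = 0·11·1 + 3·5·9 = 135
Reduce mod 55: x ≡ 25
Check: 25 mod 5 = 0 ✓, 25 mod 11 = 3 ✓

x ≡ 25 (mod 55)


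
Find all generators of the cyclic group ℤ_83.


g generates ℤ_n iff gcd(g,n) = 1
Prime factors of 83: 83
Generators are g ∈ {1,...,82} not divisible by any of these primes.
Generators: {1, 2, 3, 4, 5, 6, 7, 8, 9, 10, 11, 12, 13, 14, 15, 16, 17, 18, 19, 20, 21, 22, 23, 24, 25, 26, 27, 28, 29, 30, 31, 32, 33, 34, 35, 36, 37, 38, 39, 40, 41, 42, 43, 44, 45, 46, 47, 48, 49, 50, 51, 52, 53, 54, 55, 56, 57, 58, 59, 60, 61, 62, 63, 64, 65, 66, 67, 68, 69, 70, 71, 72, 73, 74, 75, 76, 77, 78, 79, 80, 81, 82}
Number of generators = φ(83) = 82

Generators of ℤ_83 = {1, 2, 3, 4, 5, 6, 7, 8, 9, 10, 11, 12, 13, 14, 15, 16, 17, 18, 19, 20, 21, 22, 23, 24, 25, 26, 27, 28, 29, 30, 31, 32, 33, 34, 35, 36, 37, 38, 39, 40, 41, 42, 43, 44, 45, 46, 47, 48, 49, 50, 51, 52, 53, 54, 55, 56, 57, 58, 59, 60, 61, 62, 63, 64, 65, 66, 67, 68, 69, 70, 71, 72, 73, 74, 75, 76, 77, 78, 79, 80, 81, 82}


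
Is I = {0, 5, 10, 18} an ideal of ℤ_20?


Check ideal conditions for I = {0, 5, 10, 18} in ℤ_20:
(1) I is an additive subgroup? No
(2) For r ∈ ℤ_20 and a ∈ I: r·a ∈ I? No  [counterexample: r=2, a=18, r·a mod 20 = 16 ∉ I]

No, I is not an ideal of ℤ_20


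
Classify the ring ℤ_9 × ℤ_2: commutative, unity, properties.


Direct product ring; commutative with unity (1,1); but (1,0)·(0,1) = (0,0) gives zero divisors, so not an integral domain
Commutative: Yes
Integral domain: No
Has unity: Yes

ℤ_9 × ℤ_2: Commutative=Yes, Unity=Yes


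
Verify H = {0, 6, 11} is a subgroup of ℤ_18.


Subgroup test for H = {0, 6, 11} in (ℤ_18, +):
(1) 0 ∈ H? Yes
(2) Closure: for all a,b ∈ H, (a+b) mod 18 ∈ H? No  [counterexample: 6 + 6 = 12 ∉ H]
(3) Inverses: for all a ∈ H, -a mod 18 ∈ H? No

No, H is not a subgroup of ℤ_18


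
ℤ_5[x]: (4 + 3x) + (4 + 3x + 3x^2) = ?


Add coefficients mod 5:
x^0: 4 + 4 = 3 (mod 5)
x^1: 3 + 3 = 1 (mod 5)
x^2: 0 + 3 = 3 (mod 5)
Result: 3 + x + 3x^2

f + g = 3 + x + 3x^2


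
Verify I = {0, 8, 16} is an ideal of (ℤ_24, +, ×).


Check ideal conditions for I = {0, 8, 16} in ℤ_24:
(1) I is an additive subgroup? Yes
(2) For r ∈ ℤ_24 and a ∈ I: r·a ∈ I? Yes

Yes, I is an ideal of ℤ_24


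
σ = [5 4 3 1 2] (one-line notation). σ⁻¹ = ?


To find σ⁻¹, swap domain and range:
σ(1) = 5 → σ⁻¹(5) = 1
σ(2) = 4 → σ⁻¹(4) = 2
σ(3) = 3 → σ⁻¹(3) = 3
σ(4) = 1 → σ⁻¹(1) = 4
σ(5) = 2 → σ⁻¹(2) = 5

σ⁻¹ = [4 5 3 2 1]


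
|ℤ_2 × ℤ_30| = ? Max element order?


|ℤ_2 × ℤ_30| = 2 × 30 = 60
Max element order = lcm(2,30) = 30
Cyclic? No (gcd=2)

|ℤ_2×ℤ_30| = 60, max element order = 30


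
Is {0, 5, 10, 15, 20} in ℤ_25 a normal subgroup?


H = {0, 5, 10, 15, 20} in ℤ_25
ℤ_25 is abelian; every subgroup of an abelian group is normal

Yes, normal subgroup


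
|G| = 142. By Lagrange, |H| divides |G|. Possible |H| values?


Lagrange's theorem: |H| divides |G|
|G| = 142
Divisors of 142: 1, 2, 71, 142

Possible subgroup orders: {1, 2, 71, 142}


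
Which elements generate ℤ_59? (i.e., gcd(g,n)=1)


g generates ℤ_n iff gcd(g,n) = 1
Prime factors of 59: 59
Generators are g ∈ {1,...,58} not divisible by any of these primes.
Generators: {1, 2, 3, 4, 5, 6, 7, 8, 9, 10, 11, 12, 13, 14, 15, 16, 17, 18, 19, 20, 21, 22, 23, 24, 25, 26, 27, 28, 29, 30, 31, 32, 33, 34, 35, 36, 37, 38, 39, 40, 41, 42, 43, 44, 45, 46, 47, 48, 49, 50, 51, 52, 53, 54, 55, 56, 57, 58}
Number of generators = φ(59) = 58

Generators of ℤ_59 = {1, 2, 3, 4, 5, 6, 7, 8, 9, 10, 11, 12, 13, 14, 15, 16, 17, 18, 19, 20, 21, 22, 23, 24, 25, 26, 27, 28, 29, 30, 31, 32, 33, 34, 35, 36, 37, 38, 39, 40, 41, 42, 43, 44, 45, 46, 47, 48, 49, 50, 51, 52, 53, 54, 55, 56, 57, 58}


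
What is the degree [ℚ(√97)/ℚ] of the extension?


√97 has minimal polynomial x² - 97 (irreducible over ℚ since 97 is squarefree)

[ℚ(√97)/ℚ] = 2


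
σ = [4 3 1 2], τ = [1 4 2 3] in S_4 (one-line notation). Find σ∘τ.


σ∘τ: apply τ first, then σ
1 →τ 1 →σ 4
2 →τ 4 →σ 2
3 →τ 2 →σ 3
4 →τ 3 →σ 1

σ∘τ = [4 2 3 1]


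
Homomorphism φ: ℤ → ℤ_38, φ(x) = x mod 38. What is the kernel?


Kernel = preimage of identity
ker(φ) = {x ∈ ℤ : x ≡ 0 (mod 38)} = 38ℤ = {0, ±38, ±76, ...}

ker(φ) = 38ℤ


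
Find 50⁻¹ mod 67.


Use the extended Euclidean algorithm to write 1 = 50·s + 67·t; then s mod 67 is the inverse.
Euclidean algorithm:
  50 = 0·67 + 50
  67 = 1·50 + 17
  50 = 2·17 + 16
  17 = 1·16 + 1
  16 = 16·1 + 0
gcd(50,67) = 1
Back-substitution gives: 50·(-4) + 67·(3) = 1
So 50⁻¹ ≡ -4 ≡ 63 (mod 67)
Check: 50 × 63 = 3150 ≡ 1 (mod 67) ✓

50⁻¹ ≡ 63 (mod 67)


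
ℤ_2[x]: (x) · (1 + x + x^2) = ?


Expand and collect like terms; reduce coefficients mod 2:
x^0: 0·1 = 0 ≡ 0 (mod 2)
x^1: 0·1 + 1·1 = 1 ≡ 1 (mod 2)
x^2: 0·1 + 1·1 = 1 ≡ 1 (mod 2)
x^3: 1·1 = 1 ≡ 1 (mod 2)
Result: x + x^2 + x^3

f · g = x + x^2 + x^3


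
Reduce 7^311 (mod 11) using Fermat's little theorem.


Fermat's little theorem: if p is prime and gcd(a,p)=1, then a^(p-1) ≡ 1 (mod p)
p = 11 is prime, gcd(7,11) = 1
Reduce exponent: 311 mod 10 = 1
So 7^311 ≡ 7^1 (mod 11)
7^1 mod 11 = 7

7^311 ≡ 7 (mod 11)


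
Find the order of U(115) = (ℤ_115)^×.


U(n) is the group of units mod n; |U(n)| = φ(n)
|U(115)| = φ(115) = 88

|U(115) = (ℤ_115)^×| = 88


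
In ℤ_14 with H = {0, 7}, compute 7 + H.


7 + H = {7 + h (mod 14) : h ∈ H}
7+0=7, 7+7=0
7 + H = {0, 7} = 0 + H

7 + H = {0, 7}


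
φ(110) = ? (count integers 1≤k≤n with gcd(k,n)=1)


Factor n: 110 = 2 × 5 × 11
φ(n) = n · ∏(1 - 1/p) over distinct primes p | n
φ(110) = 110 · (1 - 1/2) · (1 - 1/5) · (1 - 1/11) = 40

φ(110) = 40


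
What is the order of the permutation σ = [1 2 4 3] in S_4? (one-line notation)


Cycle decomposition: (3 4)
Cycle lengths: 2
Order = lcm(2) = 2

ord(σ) = 2


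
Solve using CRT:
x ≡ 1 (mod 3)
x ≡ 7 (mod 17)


m₁ = 3, m₂ = 17, gcd = 1, so CRT applies. M = m₁·m₂ = 51
Let M₁ = M/m₁ = 17, M₂ = M/m₂ = 3
Find y₁ ≡ M₁⁻¹ (mod m₁): 17⁻¹ ≡ 2 (mod 3)
Find y₂ ≡ M₂⁻¹ (mod m₂): 3⁻¹ ≡ 6 (mod 17)
x = a₁·M₁·y₁ + a₂·M₂·y₂ = 1·17·2 + 7·3·6 = 160
Reduce mod 51: x ≡ 7
Check: 7 mod 3 = 1 ✓, 7 mod 17 = 7 ✓

x ≡ 7 (mod 51)


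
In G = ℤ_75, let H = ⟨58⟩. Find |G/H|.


|⟨58⟩| = n / gcd(58, 75) = 75 / 1 = 75
H is normal (ℤ_75 is abelian).
|G/H| = |G| / |H| = 75 / 75 = 1

|G/H| = 1


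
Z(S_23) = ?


Z(G) = {g ∈ G | gx = xg for all x ∈ G}
S_n is non-abelian for n ≥ 3; Z(S_23) is trivial

Z(S_23) = {e}


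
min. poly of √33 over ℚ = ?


√33 satisfies x² - 33 = 0, irreducible over ℚ since 33 is squarefree

Minimal polynomial: x² - 33


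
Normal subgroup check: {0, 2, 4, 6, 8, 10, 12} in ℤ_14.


H = {0, 2, 4, 6, 8, 10, 12} in ℤ_14
ℤ_14 is abelian; every subgroup of an abelian group is normal

Yes, normal subgroup


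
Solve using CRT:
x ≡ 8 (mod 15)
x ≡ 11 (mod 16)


m₁ = 15, m₂ = 16, gcd = 1, so CRT applies. M = m₁·m₂ = 240
Let M₁ = M/m₁ = 16, M₂ = M/m₂ = 15
Find y₁ ≡ M₁⁻¹ (mod m₁): 16⁻¹ ≡ 1 (mod 15)
Find y₂ ≡ M₂⁻¹ (mod m₂): 15⁻¹ ≡ 15 (mod 16)
x = a₁·M₁·y₁ + a₂·M₂·y₂ = 8·16·1 + 11·15·15 = 2603
Reduce mod 240: x ≡ 203
Check: 203 mod 15 = 8 ✓, 203 mod 16 = 11 ✓

x ≡ 203 (mod 240)


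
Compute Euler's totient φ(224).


Factor n: 224 = 2^5 × 7
φ(n) = n · ∏(1 - 1/p) over distinct primes p | n
φ(224) = 224 · (1 - 1/2) · (1 - 1/7) = 96

φ(224) = 96


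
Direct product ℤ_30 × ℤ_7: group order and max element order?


|ℤ_30 × ℤ_7| = 30 × 7 = 210
Max element order = lcm(30,7) = 210
Cyclic? Yes (gcd=1)

|ℤ_30×ℤ_7| = 210, max element order = 210


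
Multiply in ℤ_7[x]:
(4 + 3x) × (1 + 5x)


Expand and collect like terms; reduce coefficients mod 7:
x^0: 4·1 = 4 ≡ 4 (mod 7)
x^1: 4·5 + 3·1 = 23 ≡ 2 (mod 7)
x^2: 3·5 = 15 ≡ 1 (mod 7)
Result: 4 + 2x + x^2

f · g = 4 + 2x + x^2


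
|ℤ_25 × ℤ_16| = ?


|A × B| = |A| · |B|
|ℤ_25 × ℤ_16| = 25 × 16 = 400

|ℤ_25 × ℤ_16| = 400


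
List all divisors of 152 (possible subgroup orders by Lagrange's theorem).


Lagrange's theorem: |H| divides |G|
|G| = 152
Divisors of 152: 1, 2, 4, 8, 19, 38, 76, 152

Possible subgroup orders: {1, 2, 4, 8, 19, 38, 76, 152}


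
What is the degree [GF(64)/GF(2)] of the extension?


GF(64) = GF(2^6), so the extension degree is 6

[GF(64)/GF(2)] = 6


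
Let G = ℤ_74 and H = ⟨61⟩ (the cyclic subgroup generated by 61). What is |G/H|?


|⟨61⟩| = n / gcd(61, 74) = 74 / 1 = 74
H is normal (ℤ_74 is abelian).
|G/H| = |G| / |H| = 74 / 74 = 1

|G/H| = 1


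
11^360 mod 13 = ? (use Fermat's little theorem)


Fermat's little theorem: if p is prime and gcd(a,p)=1, then a^(p-1) ≡ 1 (mod p)
p = 13 is prime, gcd(11,13) = 1
Reduce exponent: 360 mod 12 = 0
So 11^360 ≡ 11^0 (mod 13)
11^0 = 1

11^360 ≡ 1 (mod 13)


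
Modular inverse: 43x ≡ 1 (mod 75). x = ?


Use the extended Euclidean algorithm to write 1 = 43·s + 75·t; then s mod 75 is the inverse.
Euclidean algorithm:
  43 = 0·75 + 43
  75 = 1·43 + 32
  43 = 1·32 + 11
  32 = 2·11 + 10
  11 = 1·10 + 1
  10 = 10·1 + 0
gcd(43,75) = 1
Back-substitution gives: 43·(7) + 75·(-4) = 1
So 43⁻¹ ≡ 7 ≡ 7 (mod 75)
Check: 43 × 7 = 301 ≡ 1 (mod 75) ✓

43⁻¹ ≡ 7 (mod 75)


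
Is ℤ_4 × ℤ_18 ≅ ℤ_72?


Comparing ℤ_4 × ℤ_18 and ℤ_72:
gcd(4,18) = 2 ≠ 1. Max element order in ℤ_4×ℤ_18 is lcm(4,18) = 36 < 72, so it has no element of order 72

No, ℤ_4 × ℤ_18 ≇ ℤ_72


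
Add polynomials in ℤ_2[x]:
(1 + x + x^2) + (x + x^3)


Add coefficients mod 2:
x^0: 1 + 0 = 1 (mod 2)
x^1: 1 + 1 = 0 (mod 2)
x^2: 1 + 0 = 1 (mod 2)
x^3: 0 + 1 = 1 (mod 2)
Result: 1 + x^2 + x^3

f + g = 1 + x^2 + x^3


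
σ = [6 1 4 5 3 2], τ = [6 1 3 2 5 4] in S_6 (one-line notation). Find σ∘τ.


σ∘τ: apply τ first, then σ
1 →τ 6 →σ 2
2 →τ 1 →σ 6
3 →τ 3 →σ 4
4 →τ 2 →σ 1
5 →τ 5 →σ 3
6 →τ 4 →σ 5

σ∘τ = [2 6 4 1 3 5]


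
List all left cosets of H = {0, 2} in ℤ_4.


H = {0, 2}, |H| = 2
Number of cosets = |G|/|H| = 4/2 = 2
0 + H = {0, 2}
1 + H = {1, 3}

Cosets: 0+H={0,2}; 1+H={1,3}


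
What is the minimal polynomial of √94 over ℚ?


√94 satisfies x² - 94 = 0, irreducible over ℚ since 94 is squarefree

Minimal polynomial: x² - 94


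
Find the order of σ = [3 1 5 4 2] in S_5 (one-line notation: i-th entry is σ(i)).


Cycle decomposition: (1 3 5 2)
Cycle lengths: 4
Order = lcm(4) = 4

ord(σ) = 4


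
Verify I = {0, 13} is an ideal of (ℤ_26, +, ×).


Check ideal conditions for I = {0, 13} in ℤ_26:
(1) I is an additive subgroup? Yes
(2) For r ∈ ℤ_26 and a ∈ I: r·a ∈ I? Yes

Yes, I is an ideal of ℤ_26
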